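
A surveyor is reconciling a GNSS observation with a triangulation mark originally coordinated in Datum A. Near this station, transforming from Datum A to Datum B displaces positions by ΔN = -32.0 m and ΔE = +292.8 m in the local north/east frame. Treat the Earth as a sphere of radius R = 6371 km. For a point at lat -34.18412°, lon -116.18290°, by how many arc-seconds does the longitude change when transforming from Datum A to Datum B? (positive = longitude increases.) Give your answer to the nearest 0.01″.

Δλ = 11.46″

At latitude -34.18412°, cos φ = 0.827236.
One radian of longitude at latitude φ spans R cos φ, so Δλ = ΔE / (R cos φ) = 292.8 / (6371000 × 0.827236) = 5.5556e-05 rad = 11.459″.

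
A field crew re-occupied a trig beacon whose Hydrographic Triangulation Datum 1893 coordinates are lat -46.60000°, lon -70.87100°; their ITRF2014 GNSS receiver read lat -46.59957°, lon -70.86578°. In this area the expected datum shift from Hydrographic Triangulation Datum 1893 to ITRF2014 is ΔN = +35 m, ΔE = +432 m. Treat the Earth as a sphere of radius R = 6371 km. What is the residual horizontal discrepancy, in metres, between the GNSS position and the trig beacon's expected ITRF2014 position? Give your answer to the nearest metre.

36 m

Observed coordinate differences: Δφ = +0.00043°, Δλ = +0.00522°.
Converting to metres (1° lat = 111195 m, cos φ = 0.687088): observed ΔN = 47.8 m, observed ΔE = 398.8 m.
Subtracting the expected shift leaves a residual of 47.8 − (35) = 12.8 m north and 398.8 − (432) = -33.2 m east.
Residual distance = √(12.8² + (-33.2)²) = 35.6 m.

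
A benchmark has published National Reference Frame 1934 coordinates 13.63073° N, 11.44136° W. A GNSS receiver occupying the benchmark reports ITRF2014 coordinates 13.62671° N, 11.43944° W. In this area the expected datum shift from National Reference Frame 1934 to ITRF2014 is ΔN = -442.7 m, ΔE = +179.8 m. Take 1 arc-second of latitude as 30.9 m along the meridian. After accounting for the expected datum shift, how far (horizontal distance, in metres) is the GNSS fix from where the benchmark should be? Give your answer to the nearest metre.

28 m

Observed coordinate differences: Δφ = -0.00402°, Δλ = +0.00192°.
Converting to metres (1° lat = 111240 m, cos φ = 0.971835): observed ΔN = -447.2 m, observed ΔE = 207.6 m.
Subtracting the expected shift leaves a residual of -447.2 − (-442.7) = -4.5 m north and 207.6 − (179.8) = 27.8 m east.
Residual distance = √((-4.5)² + 27.8²) = 28.1 m.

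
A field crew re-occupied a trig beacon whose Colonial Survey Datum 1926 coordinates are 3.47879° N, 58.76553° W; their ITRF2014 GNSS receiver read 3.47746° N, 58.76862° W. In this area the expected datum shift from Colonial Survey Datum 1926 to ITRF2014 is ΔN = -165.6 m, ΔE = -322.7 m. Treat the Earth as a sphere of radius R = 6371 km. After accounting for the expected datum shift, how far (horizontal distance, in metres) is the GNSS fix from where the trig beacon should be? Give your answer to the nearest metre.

Observed coordinate differences: Δφ = -0.00133°, Δλ = -0.00309°.
Converting to metres (1° lat = 111195 m, cos φ = 0.998157): observed ΔN = -147.9 m, observed ΔE = -343.0 m.
Subtracting the expected shift leaves a residual of -147.9 − (-165.6) = 17.7 m north and -343.0 − (-322.7) = -20.3 m east.
Residual distance = √(17.7² + (-20.3)²) = 26.9 m.

27 m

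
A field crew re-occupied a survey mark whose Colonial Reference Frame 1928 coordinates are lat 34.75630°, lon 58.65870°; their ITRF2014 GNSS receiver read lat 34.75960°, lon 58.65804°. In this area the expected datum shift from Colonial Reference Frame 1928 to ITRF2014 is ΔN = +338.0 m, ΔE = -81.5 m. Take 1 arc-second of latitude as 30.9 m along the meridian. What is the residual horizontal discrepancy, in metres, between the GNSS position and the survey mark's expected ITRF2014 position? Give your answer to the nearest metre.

36 m

Observed coordinate differences: Δφ = +0.00330°, Δλ = -0.00066°.
Converting to metres (1° lat = 111240 m, cos φ = 0.821584): observed ΔN = 367.1 m, observed ΔE = -60.3 m.
Subtracting the expected shift leaves a residual of 367.1 − (338.0) = 29.1 m north and -60.3 − (-81.5) = 21.2 m east.
Residual distance = √(29.1² + 21.2²) = 36.0 m.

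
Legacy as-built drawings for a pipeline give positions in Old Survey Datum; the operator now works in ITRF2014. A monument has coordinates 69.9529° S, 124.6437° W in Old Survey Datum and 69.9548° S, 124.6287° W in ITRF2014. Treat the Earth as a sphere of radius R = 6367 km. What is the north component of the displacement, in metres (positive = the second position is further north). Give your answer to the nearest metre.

ΔN = -211 m

Δφ = -69.9548° − -69.9529° = -0.0019°; Δλ = -124.6287° − -124.6437° = +0.0150°.
1° along a meridian = πR/180 = 111125 m.
ΔN = Δφ × 111125 = -211.1 m; ΔE = Δλ × 111125 × cos(-69.9529°) = +0.0150 × 111125 × 0.342793 = 571.4 m.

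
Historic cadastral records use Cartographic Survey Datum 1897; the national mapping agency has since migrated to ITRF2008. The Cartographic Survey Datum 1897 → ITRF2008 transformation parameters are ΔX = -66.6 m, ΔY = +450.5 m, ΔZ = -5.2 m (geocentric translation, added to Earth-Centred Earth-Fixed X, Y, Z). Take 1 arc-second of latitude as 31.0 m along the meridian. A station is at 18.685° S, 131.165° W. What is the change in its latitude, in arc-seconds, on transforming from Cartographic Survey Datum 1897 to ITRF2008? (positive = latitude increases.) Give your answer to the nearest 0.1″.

sin φ = -0.320365, cos φ = 0.947294, sin λ = -0.752817, cos λ = -0.658230.
North component: ΔN = −sin φ cos λ·ΔX − sin φ sin λ·ΔY + cos φ·ΔZ = −(-0.320365)(-0.658230)(-66.6) − (-0.320365)(-0.752817)(450.5) + (0.947294)(-5.2) = -99.53 m.
1° of latitude spans 3600 × 31.00 = 111600 m, so Δφ = -99.53 / 111600 × 3600 = -3.211″.

Δφ = -3.2″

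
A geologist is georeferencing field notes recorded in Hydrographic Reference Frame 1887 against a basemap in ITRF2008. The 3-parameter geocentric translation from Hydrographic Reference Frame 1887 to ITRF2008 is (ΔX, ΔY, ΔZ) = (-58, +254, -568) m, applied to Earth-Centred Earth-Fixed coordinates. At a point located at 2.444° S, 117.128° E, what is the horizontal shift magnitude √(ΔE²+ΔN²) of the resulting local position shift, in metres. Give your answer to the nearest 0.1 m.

560.4 m

The local east axis at (φ, λ) is (−sin λ, cos λ, 0), so ΔE = −sin(117.128°)·(-58) + cos(117.128°)·254 = -64.20 m.
The local north axis is (−sin φ cos λ, −sin φ sin λ, cos φ), giving ΔN = 1.128 + 9.640 − 567.483 = -556.72 m.
Horizontal magnitude = √(ΔE² + ΔN²) = √((-64.20)² + (-556.72)²) = 560.41 m.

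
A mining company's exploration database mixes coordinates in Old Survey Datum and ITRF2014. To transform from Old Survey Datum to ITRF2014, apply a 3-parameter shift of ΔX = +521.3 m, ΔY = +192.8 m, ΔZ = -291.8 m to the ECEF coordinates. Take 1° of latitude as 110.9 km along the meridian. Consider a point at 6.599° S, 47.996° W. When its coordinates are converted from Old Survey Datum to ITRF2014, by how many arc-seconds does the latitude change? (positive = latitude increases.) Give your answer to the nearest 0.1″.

Δφ = -8.6″

sin φ = -0.114920, cos φ = 0.993375, sin λ = -0.743098, cos λ = 0.669182.
North component: ΔN = −sin φ cos λ·ΔX − sin φ sin λ·ΔY + cos φ·ΔZ = −(-0.114920)(0.669182)(521.3) − (-0.114920)(-0.743098)(192.8) + (0.993375)(-291.8) = -266.24 m.
1° of latitude spans 110900 m, so Δφ = -266.24 / 110900 × 3600 = -8.643″.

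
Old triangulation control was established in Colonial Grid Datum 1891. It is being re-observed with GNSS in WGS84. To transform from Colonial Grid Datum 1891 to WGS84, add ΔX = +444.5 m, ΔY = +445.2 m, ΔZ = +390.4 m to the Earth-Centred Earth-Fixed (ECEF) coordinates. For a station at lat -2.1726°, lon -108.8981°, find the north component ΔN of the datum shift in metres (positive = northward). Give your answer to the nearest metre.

At φ = -2.1726°, λ = -108.8981°: sin φ = -0.037910, cos φ = 0.999281, sin λ = -0.946096, cos λ = -0.323886.
ΔN = −sin φ cos λ·ΔX − sin φ sin λ·ΔY + cos φ·ΔZ = −(-0.037910)(-0.323886)(444.5) − (-0.037910)(-0.946096)(445.2) + (0.999281)(390.4) = 368.69 m.

ΔN = 369 m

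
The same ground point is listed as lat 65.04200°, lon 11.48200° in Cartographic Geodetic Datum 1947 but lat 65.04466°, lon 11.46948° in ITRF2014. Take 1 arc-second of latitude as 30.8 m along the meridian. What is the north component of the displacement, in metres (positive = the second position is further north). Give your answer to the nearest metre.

ΔN = 295 m

Δφ = 65.04466° − 65.04200° = +0.00266°; Δλ = 11.46948° − 11.48200° = -0.01252°.
1° of latitude = 3600 × 30.80 = 110880 m.
ΔN = Δφ × 110880 = 294.9 m; ΔE = Δλ × 110880 × cos(65.04200°) = -0.01252 × 110880 × 0.421954 = -585.8 m.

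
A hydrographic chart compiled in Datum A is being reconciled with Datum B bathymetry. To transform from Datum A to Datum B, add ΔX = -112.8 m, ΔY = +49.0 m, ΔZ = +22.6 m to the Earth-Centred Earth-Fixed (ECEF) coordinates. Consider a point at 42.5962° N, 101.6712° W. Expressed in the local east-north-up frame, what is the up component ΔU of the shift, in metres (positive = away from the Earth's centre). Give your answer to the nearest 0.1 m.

The local up (radial) axis is (cos φ cos λ, cos φ sin λ, sin φ), giving ΔU = 16.798 − 35.325 + 15.296 = -3.23 m.

ΔU = -3.2 m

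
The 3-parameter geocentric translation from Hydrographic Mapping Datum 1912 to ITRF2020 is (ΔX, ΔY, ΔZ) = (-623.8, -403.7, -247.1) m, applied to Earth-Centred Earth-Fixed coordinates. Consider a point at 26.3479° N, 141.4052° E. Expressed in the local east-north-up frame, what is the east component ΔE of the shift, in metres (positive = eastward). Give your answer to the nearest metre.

ΔE = 705 m

At φ = 26.3479°, λ = 141.4052°: sin φ = 0.443821, cos φ = 0.896116, sin λ = 0.623809, cos λ = -0.781577.
ΔE = −sin λ·ΔX + cos λ·ΔY = −(0.623809)·(-623.8) + (-0.781577)·(-403.7) = 704.65 m.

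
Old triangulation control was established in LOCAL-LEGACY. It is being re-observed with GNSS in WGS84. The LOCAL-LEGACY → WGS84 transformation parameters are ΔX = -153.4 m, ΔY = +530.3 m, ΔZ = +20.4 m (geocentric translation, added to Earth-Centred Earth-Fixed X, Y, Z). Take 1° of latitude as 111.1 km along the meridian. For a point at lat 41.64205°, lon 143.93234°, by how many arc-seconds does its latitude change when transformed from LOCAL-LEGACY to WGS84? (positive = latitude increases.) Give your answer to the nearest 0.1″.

sin φ = 0.664475, cos φ = 0.747311, sin λ = 0.588740, cos λ = -0.808322.
North component: ΔN = −sin φ cos λ·ΔX − sin φ sin λ·ΔY + cos φ·ΔZ = −(0.664475)(-0.808322)(-153.4) − (0.664475)(0.588740)(530.3) + (0.747311)(20.4) = -274.60 m.
1° of latitude spans 111100 m, so Δφ = -274.60 / 111100 × 3600 = -8.898″.

Δφ = -8.9″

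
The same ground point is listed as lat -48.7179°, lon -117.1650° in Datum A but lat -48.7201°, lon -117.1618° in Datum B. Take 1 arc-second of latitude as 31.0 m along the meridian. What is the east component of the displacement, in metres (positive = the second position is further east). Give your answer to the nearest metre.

Δφ = -48.7201° − -48.7179° = -0.0022°; Δλ = -117.1618° − -117.1650° = +0.0032°.
1° of latitude = 3600 × 31.00 = 111600 m.
ΔN = Δφ × 111600 = -245.5 m; ΔE = Δλ × 111600 × cos(-48.7179°) = +0.0032 × 111600 × 0.659767 = 235.6 m.

ΔE = 236 m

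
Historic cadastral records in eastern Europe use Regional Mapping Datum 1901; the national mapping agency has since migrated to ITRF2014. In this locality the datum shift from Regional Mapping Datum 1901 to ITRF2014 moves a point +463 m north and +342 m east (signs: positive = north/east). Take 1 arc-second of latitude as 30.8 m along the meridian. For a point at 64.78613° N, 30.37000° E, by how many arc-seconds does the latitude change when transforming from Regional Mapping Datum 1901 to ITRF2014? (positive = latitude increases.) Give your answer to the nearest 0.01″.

1″ of latitude = 30.80 m, so Δφ = 463.0 / 30.80 = 15.032″.

Δφ = 15.03″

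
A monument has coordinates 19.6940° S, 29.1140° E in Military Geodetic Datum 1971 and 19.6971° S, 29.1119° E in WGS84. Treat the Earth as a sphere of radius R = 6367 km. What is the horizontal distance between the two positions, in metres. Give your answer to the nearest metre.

409 m

Δφ = -19.6971° − -19.6940° = -0.0031°; Δλ = 29.1119° − 29.1140° = -0.0021°.
1° along a meridian = πR/180 = 111125 m.
ΔN = Δφ × 111125 = -344.5 m; ΔE = Δλ × 111125 × cos(-19.6940°) = -0.0021 × 111125 × 0.941506 = -219.7 m.
Distance = √(ΔE² + ΔN²) = √((-219.7)² + (-344.5)²) = 408.6 m.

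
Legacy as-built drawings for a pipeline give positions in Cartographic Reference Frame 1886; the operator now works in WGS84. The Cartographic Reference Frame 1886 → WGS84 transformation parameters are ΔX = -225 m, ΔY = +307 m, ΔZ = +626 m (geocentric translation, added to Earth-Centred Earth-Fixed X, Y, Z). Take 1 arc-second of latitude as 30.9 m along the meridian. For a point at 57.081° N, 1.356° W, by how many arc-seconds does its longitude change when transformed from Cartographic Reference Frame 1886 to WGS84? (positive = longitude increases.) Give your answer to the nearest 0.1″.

sin φ = 0.839440, cos φ = 0.543453, sin λ = -0.023664, cos λ = 0.999720.
East component: ΔE = −sin λ·ΔX + cos λ·ΔY = −(-0.023664)(-225) + (0.999720)(307) = 301.59 m.
1° of latitude spans 3600 × 30.90 = 111240 m; at latitude φ, 1° of longitude spans that × cos φ = 60453.7 m, so Δλ = 301.59 / 60453.7 × 3600 = 17.960″.

Δλ = 18.0″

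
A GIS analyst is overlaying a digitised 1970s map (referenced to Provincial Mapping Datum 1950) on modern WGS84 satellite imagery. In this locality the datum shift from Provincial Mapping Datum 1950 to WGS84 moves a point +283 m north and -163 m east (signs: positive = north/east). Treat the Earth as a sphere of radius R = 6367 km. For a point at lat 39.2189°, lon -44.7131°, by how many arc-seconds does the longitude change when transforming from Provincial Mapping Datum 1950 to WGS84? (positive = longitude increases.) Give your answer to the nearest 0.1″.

At latitude 39.2189°, cos φ = 0.774736.
One radian of longitude at latitude φ spans R cos φ, so Δλ = ΔE / (R cos φ) = -163.0 / (6367000 × 0.774736) = -3.3044e-05 rad = -6.816″.

Δλ = -6.8″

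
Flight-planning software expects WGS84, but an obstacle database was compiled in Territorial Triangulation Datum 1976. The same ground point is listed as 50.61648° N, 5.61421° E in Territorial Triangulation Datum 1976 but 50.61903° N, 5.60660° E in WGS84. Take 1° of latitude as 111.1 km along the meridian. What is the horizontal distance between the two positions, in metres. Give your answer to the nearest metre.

Δφ = 50.61903° − 50.61648° = +0.00255°; Δλ = 5.60660° − 5.61421° = -0.00761°.
ΔN = Δφ × 111100 = 283.3 m; ΔE = Δλ × 111100 × cos(50.61648°) = -0.00761 × 111100 × 0.634508 = -536.5 m.
Distance = √(ΔE² + ΔN²) = √((-536.5)² + 283.3²) = 606.7 m.

607 m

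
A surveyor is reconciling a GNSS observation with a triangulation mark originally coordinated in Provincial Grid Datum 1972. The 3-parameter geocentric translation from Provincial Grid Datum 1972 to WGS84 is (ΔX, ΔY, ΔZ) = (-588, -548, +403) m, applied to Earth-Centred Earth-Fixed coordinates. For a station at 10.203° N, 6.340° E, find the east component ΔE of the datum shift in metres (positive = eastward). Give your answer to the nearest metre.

The local east axis at (φ, λ) is (−sin λ, cos λ, 0), so ΔE = −sin(6.340°)·(-588) + cos(6.340°)·(-548) = -479.72 m.

ΔE = -480 m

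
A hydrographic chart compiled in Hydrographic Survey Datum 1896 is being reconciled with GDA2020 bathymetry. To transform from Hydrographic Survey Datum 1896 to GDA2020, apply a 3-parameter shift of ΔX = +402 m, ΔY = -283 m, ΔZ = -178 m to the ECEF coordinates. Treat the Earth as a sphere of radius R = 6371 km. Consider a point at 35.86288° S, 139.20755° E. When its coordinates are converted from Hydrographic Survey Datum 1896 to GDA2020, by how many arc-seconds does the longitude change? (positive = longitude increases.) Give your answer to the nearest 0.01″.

Δλ = -1.93″

sin φ = -0.585847, cos φ = 0.810421, sin λ = 0.653321, cos λ = -0.757081.
East component: ΔE = −sin λ·ΔX + cos λ·ΔY = −(0.653321)(402) + (-0.757081)(-283) = -48.38 m.
1° of latitude spans πR/180 = 111195 m; at latitude φ, 1° of longitude spans that × cos φ = 90114.7 m, so Δλ = -48.38 / 90114.7 × 3600 = -1.933″.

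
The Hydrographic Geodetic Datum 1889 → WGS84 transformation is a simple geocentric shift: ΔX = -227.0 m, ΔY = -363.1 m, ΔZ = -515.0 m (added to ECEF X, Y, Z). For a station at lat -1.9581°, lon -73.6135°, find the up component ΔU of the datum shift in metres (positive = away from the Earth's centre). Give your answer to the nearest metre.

ΔU = 302 m

The local up (radial) axis is (cos φ cos λ, cos φ sin λ, sin φ), giving ΔU = -64.003 + 348.148 + 17.597 = 301.74 m.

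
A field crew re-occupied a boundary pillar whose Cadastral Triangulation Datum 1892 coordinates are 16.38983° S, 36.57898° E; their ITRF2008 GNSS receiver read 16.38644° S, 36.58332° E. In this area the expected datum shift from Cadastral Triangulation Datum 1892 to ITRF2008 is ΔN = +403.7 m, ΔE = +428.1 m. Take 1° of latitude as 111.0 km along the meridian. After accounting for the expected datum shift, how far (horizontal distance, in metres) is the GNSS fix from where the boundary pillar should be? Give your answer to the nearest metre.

44 m

Observed coordinate differences: Δφ = +0.00339°, Δλ = +0.00434°.
Converting to metres (1° lat = 111000 m, cos φ = 0.959364): observed ΔN = 376.3 m, observed ΔE = 462.2 m.
Subtracting the expected shift leaves a residual of 376.3 − (403.7) = -27.4 m north and 462.2 − (428.1) = 34.1 m east.
Residual distance = √((-27.4)² + 34.1²) = 43.7 m.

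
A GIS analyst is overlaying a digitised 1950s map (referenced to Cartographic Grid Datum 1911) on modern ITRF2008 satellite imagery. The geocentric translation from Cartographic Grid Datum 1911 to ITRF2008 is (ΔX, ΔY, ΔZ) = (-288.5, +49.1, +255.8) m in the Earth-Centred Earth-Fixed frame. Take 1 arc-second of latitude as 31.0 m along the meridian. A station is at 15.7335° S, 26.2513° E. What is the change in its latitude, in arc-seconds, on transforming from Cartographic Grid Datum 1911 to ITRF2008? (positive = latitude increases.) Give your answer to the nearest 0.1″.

sin φ = -0.271163, cos φ = 0.962533, sin λ = 0.442309, cos λ = 0.896863.
North component: ΔN = −sin φ cos λ·ΔX − sin φ sin λ·ΔY + cos φ·ΔZ = −(-0.271163)(0.896863)(-288.5) − (-0.271163)(0.442309)(49.1) + (0.962533)(255.8) = 181.94 m.
1° of latitude spans 3600 × 31.00 = 111600 m, so Δφ = 181.94 / 111600 × 3600 = 5.869″.

Δφ = 5.9″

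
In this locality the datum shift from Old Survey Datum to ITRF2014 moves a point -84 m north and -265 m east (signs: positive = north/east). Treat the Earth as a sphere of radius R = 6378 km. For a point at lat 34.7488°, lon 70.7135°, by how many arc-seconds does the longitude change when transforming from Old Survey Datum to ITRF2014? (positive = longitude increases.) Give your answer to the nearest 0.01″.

Δλ = -10.43″

At latitude 34.7488°, cos φ = 0.821659.
One radian of longitude at latitude φ spans R cos φ, so Δλ = ΔE / (R cos φ) = -265.0 / (6378000 × 0.821659) = -5.0567e-05 rad = -10.430″.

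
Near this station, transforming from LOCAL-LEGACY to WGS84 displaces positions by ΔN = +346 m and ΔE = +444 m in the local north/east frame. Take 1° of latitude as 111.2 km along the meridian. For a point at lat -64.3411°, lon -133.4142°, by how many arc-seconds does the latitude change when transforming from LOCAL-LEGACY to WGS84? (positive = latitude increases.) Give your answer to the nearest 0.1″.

1° of latitude = 111.2 km, so Δφ = 346.0 / 111200 = 0.0031115° = 11.201″.

Δφ = 11.2″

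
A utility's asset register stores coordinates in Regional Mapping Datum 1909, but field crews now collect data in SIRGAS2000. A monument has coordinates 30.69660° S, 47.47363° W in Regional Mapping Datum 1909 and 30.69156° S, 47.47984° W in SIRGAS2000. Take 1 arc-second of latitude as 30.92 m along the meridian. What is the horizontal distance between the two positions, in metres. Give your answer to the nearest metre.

817 m

Δφ = -30.69156° − -30.69660° = +0.00504°; Δλ = -47.47984° − -47.47363° = -0.00621°.
1° of latitude = 3600 × 30.92 = 111312 m.
ΔN = Δφ × 111312 = 561.0 m; ΔE = Δλ × 111312 × cos(-30.69660°) = -0.00621 × 111312 × 0.859883 = -594.4 m.
Distance = √(ΔE² + ΔN²) = √((-594.4)² + 561.0²) = 817.3 m.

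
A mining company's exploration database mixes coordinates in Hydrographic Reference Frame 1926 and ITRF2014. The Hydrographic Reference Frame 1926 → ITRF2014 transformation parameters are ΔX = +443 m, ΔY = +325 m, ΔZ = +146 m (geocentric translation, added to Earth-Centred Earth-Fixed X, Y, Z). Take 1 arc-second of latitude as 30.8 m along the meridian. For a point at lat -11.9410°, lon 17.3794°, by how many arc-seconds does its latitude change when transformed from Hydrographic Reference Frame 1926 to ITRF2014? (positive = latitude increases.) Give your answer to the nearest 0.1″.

Δφ = 8.1″

sin φ = -0.206904, cos φ = 0.978361, sin λ = 0.298698, cos λ = 0.954348.
North component: ΔN = −sin φ cos λ·ΔX − sin φ sin λ·ΔY + cos φ·ΔZ = −(-0.206904)(0.954348)(443) − (-0.206904)(0.298698)(325) + (0.978361)(146) = 250.40 m.
1° of latitude spans 3600 × 30.80 = 110880 m, so Δφ = 250.40 / 110880 × 3600 = 8.130″.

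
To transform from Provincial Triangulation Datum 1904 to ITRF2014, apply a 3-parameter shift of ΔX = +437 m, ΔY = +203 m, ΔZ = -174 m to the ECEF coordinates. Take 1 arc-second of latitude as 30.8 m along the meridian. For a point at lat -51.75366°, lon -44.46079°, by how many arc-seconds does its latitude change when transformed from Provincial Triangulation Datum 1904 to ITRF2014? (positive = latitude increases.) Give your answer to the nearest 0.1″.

sin φ = -0.785356, cos φ = 0.619044, sin λ = -0.700421, cos λ = 0.713730.
North component: ΔN = −sin φ cos λ·ΔX − sin φ sin λ·ΔY + cos φ·ΔZ = −(-0.785356)(0.713730)(437) − (-0.785356)(-0.700421)(203) + (0.619044)(-174) = 25.57 m.
1° of latitude spans 3600 × 30.80 = 110880 m, so Δφ = 25.57 / 110880 × 3600 = 0.830″.

Δφ = 0.8″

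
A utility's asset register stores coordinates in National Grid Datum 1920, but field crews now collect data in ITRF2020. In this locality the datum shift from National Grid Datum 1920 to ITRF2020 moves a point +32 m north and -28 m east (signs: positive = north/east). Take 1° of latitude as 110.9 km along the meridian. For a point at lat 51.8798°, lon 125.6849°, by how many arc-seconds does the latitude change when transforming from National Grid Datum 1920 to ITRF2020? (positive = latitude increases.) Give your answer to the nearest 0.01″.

Δφ = 1.04″

1° of latitude = 110.9 km, so Δφ = 32.0 / 110900 = 0.0002885° = 1.039″.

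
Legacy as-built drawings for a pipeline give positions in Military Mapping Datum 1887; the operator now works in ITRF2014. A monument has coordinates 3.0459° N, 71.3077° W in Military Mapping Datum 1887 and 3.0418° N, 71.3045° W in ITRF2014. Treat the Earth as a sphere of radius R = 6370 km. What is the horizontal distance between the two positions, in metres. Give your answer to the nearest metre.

578 m

Δφ = 3.0418° − 3.0459° = -0.0041°; Δλ = -71.3045° − -71.3077° = +0.0032°.
1° along a meridian = πR/180 = 111177 m.
ΔN = Δφ × 111177 = -455.8 m; ΔE = Δλ × 111177 × cos(3.0459°) = +0.0032 × 111177 × 0.998587 = 355.3 m.
Distance = √(ΔE² + ΔN²) = √(355.3² + (-455.8)²) = 577.9 m.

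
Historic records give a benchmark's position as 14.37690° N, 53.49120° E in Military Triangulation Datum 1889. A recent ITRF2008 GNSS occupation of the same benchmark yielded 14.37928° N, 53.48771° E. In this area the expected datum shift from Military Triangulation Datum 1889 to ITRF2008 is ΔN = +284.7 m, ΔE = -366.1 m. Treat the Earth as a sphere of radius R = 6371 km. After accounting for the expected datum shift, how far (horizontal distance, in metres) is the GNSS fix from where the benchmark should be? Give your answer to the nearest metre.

Observed coordinate differences: Δφ = +0.00238°, Δλ = -0.00349°.
Converting to metres (1° lat = 111195 m, cos φ = 0.968683): observed ΔN = 264.6 m, observed ΔE = -375.9 m.
Subtracting the expected shift leaves a residual of 264.6 − (284.7) = -20.1 m north and -375.9 − (-366.1) = -9.8 m east.
Residual distance = √((-20.1)² + (-9.8)²) = 22.3 m.

22 m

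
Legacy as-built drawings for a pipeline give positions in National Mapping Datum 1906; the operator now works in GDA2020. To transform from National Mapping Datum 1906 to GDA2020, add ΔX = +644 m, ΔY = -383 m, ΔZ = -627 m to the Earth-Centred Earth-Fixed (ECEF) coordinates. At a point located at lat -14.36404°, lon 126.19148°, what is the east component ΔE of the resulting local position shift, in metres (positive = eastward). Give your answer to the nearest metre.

ΔE = -294 m

The local east axis at (φ, λ) is (−sin λ, cos λ, 0), so ΔE = −sin(126.19148°)·644 + cos(126.19148°)·(-383) = -293.58 m.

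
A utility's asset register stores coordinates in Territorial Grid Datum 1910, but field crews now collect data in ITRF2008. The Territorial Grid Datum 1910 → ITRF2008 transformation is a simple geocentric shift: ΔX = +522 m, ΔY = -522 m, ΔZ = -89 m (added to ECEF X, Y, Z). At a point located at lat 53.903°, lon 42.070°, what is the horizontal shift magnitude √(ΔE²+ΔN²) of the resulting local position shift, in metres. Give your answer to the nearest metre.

742 m

At φ = 53.903°, λ = 42.070°: sin φ = 0.808021, cos φ = 0.589154, sin λ = 0.670038, cos λ = 0.742327.
ΔE = −sin λ·ΔX + cos λ·ΔY = −(0.670038)·(522) + (0.742327)·(-522) = -737.25 m.
ΔN = −sin φ cos λ·ΔX − sin φ sin λ·ΔY + cos φ·ΔZ = −(0.808021)(0.742327)(522) − (0.808021)(0.670038)(-522) + (0.589154)(-89) = -82.93 m.
Horizontal magnitude = √(ΔE² + ΔN²) = √((-737.25)² + (-82.93)²) = 741.90 m.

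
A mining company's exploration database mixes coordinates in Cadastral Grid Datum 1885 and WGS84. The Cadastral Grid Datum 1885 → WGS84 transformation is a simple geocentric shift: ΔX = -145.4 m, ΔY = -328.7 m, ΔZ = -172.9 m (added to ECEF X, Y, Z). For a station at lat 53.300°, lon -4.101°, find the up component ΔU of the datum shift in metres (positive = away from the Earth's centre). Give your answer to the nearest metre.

At φ = 53.300°, λ = -4.101°: sin φ = 0.801776, cos φ = 0.597625, sin λ = -0.071515, cos λ = 0.997440.
ΔU = cos φ cos λ·ΔX + cos φ sin λ·ΔY + sin φ·ΔZ = (0.597625)(0.997440)(-145.4) + (0.597625)(-0.071515)(-328.7) + (0.801776)(-172.9) = -211.25 m.

ΔU = -211 m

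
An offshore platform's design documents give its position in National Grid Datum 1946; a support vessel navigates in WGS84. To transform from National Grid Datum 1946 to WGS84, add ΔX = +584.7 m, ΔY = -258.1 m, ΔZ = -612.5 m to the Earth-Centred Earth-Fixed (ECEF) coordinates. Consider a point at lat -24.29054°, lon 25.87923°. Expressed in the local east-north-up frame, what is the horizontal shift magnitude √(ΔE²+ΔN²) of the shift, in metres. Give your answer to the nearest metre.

623 m

At φ = -24.29054°, λ = 25.87923°: sin φ = -0.411364, cos φ = 0.911471, sin λ = 0.436476, cos λ = 0.899716.
ΔE = −sin λ·ΔX + cos λ·ΔY = −(0.436476)·(584.7) + (0.899716)·(-258.1) = -487.42 m.
ΔN = −sin φ cos λ·ΔX − sin φ sin λ·ΔY + cos φ·ΔZ = −(-0.411364)(0.899716)(584.7) − (-0.411364)(0.436476)(-258.1) + (0.911471)(-612.5) = -388.21 m.
Horizontal magnitude = √(ΔE² + ΔN²) = √((-487.42)² + (-388.21)²) = 623.13 m.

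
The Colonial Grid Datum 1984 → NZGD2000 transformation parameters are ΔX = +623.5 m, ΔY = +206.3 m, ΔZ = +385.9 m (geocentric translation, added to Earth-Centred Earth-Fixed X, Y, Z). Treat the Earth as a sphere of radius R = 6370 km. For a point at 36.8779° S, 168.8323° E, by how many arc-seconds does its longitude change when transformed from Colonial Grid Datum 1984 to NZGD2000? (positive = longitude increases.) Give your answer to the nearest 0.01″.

Δλ = -13.08″

sin φ = -0.600112, cos φ = 0.799916, sin λ = 0.193681, cos λ = -0.981064.
East component: ΔE = −sin λ·ΔX + cos λ·ΔY = −(0.193681)(623.5) + (-0.981064)(206.3) = -323.15 m.
1° of latitude spans πR/180 = 111177 m; at latitude φ, 1° of longitude spans that × cos φ = 88932.7 m, so Δλ = -323.15 / 88932.7 × 3600 = -13.081″.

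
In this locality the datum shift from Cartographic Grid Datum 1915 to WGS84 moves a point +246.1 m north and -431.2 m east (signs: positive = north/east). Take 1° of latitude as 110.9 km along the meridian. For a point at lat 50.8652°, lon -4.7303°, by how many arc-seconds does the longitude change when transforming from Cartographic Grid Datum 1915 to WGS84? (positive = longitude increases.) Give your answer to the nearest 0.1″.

Δλ = -22.2″

At latitude 50.8652°, cos φ = 0.631147.
1° of longitude at this latitude = 110.9 × cos φ = 69.99 km, so Δλ = -431.2 / 69994.2 = -0.0061605° = -22.178″.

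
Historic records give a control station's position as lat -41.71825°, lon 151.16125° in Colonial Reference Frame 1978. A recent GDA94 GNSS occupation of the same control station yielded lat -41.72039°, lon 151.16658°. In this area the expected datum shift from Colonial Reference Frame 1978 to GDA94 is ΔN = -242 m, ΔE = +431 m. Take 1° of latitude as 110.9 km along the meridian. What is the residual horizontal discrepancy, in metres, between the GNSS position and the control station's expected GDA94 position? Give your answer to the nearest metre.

Observed coordinate differences: Δφ = -0.00214°, Δλ = +0.00533°.
Converting to metres (1° lat = 110900 m, cos φ = 0.746426): observed ΔN = -237.3 m, observed ΔE = 441.2 m.
Subtracting the expected shift leaves a residual of -237.3 − (-242) = 4.7 m north and 441.2 − (431) = 10.2 m east.
Residual distance = √(4.7² + 10.2²) = 11.2 m.

11 m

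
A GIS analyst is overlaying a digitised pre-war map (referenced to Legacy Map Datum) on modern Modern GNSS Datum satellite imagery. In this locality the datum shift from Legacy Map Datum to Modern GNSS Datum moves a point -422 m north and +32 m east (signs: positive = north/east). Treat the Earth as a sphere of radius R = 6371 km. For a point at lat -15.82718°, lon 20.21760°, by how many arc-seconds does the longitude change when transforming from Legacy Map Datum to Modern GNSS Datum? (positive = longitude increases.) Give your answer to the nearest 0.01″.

At latitude -15.82718°, cos φ = 0.962089.
One radian of longitude at latitude φ spans R cos φ, so Δλ = ΔE / (R cos φ) = 32.0 / (6371000 × 0.962089) = 5.2207e-06 rad = 1.077″.

Δλ = 1.08″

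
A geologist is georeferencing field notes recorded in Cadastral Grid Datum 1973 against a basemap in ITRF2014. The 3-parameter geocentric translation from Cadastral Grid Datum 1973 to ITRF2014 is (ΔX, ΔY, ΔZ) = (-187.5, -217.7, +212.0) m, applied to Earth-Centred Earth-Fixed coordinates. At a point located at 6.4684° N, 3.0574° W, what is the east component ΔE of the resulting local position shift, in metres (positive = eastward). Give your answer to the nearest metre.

At φ = 6.4684°, λ = -3.0574°: sin φ = 0.112655, cos φ = 0.993634, sin λ = -0.053336, cos λ = 0.998577.
ΔE = −sin λ·ΔX + cos λ·ΔY = −(-0.053336)·(-187.5) + (0.998577)·(-217.7) = -227.39 m.

ΔE = -227 m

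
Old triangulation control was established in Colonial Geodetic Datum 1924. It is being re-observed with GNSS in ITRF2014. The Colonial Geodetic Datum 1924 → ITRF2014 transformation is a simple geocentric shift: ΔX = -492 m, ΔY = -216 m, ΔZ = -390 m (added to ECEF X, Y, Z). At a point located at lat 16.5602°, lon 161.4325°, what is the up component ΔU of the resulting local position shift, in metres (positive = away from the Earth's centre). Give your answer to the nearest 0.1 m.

The local up (radial) axis is (cos φ cos λ, cos φ sin λ, sin φ), giving ΔU = 447.045 − 65.926 − 111.159 = 269.96 m.

ΔU = 270.0 m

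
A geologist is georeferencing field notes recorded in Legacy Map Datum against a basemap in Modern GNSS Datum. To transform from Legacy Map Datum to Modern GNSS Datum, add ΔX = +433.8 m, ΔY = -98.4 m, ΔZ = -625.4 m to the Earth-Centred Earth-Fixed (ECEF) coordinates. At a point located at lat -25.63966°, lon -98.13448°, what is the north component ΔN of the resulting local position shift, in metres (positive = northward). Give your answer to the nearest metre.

ΔN = -548 m

The local north axis is (−sin φ cos λ, −sin φ sin λ, cos φ), giving ΔN = -26.560 + 42.150 − 563.819 = -548.23 m.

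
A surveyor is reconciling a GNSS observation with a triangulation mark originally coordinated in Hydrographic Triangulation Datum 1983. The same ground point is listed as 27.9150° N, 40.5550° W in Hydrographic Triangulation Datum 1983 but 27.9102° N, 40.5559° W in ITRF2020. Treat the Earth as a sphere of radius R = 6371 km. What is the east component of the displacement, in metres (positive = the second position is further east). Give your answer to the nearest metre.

Δφ = 27.9102° − 27.9150° = -0.0048°; Δλ = -40.5559° − -40.5550° = -0.0009°.
1° along a meridian = πR/180 = 111195 m.
ΔN = Δφ × 111195 = -533.7 m; ΔE = Δλ × 111195 × cos(27.9150°) = -0.0009 × 111195 × 0.883643 = -88.4 m.

ΔE = -88 m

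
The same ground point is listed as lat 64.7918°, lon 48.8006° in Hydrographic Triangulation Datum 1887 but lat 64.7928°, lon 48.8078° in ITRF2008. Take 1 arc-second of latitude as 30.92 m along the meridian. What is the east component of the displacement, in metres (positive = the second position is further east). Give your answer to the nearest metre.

Δφ = 64.7928° − 64.7918° = +0.0010°; Δλ = 48.8078° − 48.8006° = +0.0072°.
1° of latitude = 3600 × 30.92 = 111312 m.
ΔN = Δφ × 111312 = 111.3 m; ΔE = Δλ × 111312 × cos(64.7918°) = +0.0072 × 111312 × 0.425909 = 341.3 m.

ΔE = 341 m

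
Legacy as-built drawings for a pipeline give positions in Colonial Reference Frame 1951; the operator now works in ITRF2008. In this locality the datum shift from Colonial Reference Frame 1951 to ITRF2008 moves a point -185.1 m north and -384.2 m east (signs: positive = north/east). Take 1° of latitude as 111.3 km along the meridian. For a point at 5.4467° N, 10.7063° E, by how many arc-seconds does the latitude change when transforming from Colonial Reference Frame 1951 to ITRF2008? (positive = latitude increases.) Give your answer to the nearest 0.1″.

Δφ = -6.0″

1° of latitude = 111.3 km, so Δφ = -185.1 / 111300 = -0.0016631° = -5.987″.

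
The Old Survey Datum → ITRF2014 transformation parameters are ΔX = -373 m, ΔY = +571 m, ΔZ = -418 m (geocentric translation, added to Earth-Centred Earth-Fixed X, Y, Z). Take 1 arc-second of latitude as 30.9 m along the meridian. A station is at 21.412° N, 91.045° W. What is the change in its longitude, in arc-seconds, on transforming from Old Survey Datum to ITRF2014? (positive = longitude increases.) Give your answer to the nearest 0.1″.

Δλ = -13.3″

sin φ = 0.365072, cos φ = 0.930979, sin λ = -0.999834, cos λ = -0.018238.
East component: ΔE = −sin λ·ΔX + cos λ·ΔY = −(-0.999834)(-373) + (-0.018238)(571) = -383.35 m.
1° of latitude spans 3600 × 30.90 = 111240 m; at latitude φ, 1° of longitude spans that × cos φ = 103562.1 m, so Δλ = -383.35 / 103562.1 × 3600 = -13.326″.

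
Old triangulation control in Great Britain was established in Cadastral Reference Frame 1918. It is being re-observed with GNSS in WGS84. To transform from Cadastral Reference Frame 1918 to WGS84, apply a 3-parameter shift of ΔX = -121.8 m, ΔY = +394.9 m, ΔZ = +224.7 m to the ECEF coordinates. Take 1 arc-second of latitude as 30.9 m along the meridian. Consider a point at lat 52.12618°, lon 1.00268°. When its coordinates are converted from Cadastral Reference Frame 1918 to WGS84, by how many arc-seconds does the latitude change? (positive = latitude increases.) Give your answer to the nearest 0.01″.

sin φ = 0.789365, cos φ = 0.613925, sin λ = 0.017499, cos λ = 0.999847.
North component: ΔN = −sin φ cos λ·ΔX − sin φ sin λ·ΔY + cos φ·ΔZ = −(0.789365)(0.999847)(-121.8) − (0.789365)(0.017499)(394.9) + (0.613925)(224.7) = 228.62 m.
1° of latitude spans 3600 × 30.90 = 111240 m, so Δφ = 228.62 / 111240 × 3600 = 7.399″.

Δφ = 7.40″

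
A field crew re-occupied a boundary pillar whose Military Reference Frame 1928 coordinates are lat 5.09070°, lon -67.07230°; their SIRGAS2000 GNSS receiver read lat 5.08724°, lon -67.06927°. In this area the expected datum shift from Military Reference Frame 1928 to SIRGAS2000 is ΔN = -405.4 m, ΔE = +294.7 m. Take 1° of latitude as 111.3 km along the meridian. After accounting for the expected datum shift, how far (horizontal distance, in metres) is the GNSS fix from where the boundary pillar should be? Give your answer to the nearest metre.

Observed coordinate differences: Δφ = -0.00346°, Δλ = +0.00303°.
Converting to metres (1° lat = 111300 m, cos φ = 0.996055): observed ΔN = -385.1 m, observed ΔE = 335.9 m.
Subtracting the expected shift leaves a residual of -385.1 − (-405.4) = 20.3 m north and 335.9 − (294.7) = 41.2 m east.
Residual distance = √(20.3² + 41.2²) = 45.9 m.

46 m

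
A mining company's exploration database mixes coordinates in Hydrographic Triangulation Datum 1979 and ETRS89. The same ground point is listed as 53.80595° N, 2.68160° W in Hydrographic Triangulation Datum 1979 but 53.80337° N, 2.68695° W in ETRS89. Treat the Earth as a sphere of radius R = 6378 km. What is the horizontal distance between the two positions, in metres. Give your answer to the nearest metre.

454 m

Δφ = 53.80337° − 53.80595° = -0.00258°; Δλ = -2.68695° − -2.68160° = -0.00535°.
1° along a meridian = πR/180 = 111317 m.
ΔN = Δφ × 111317 = -287.2 m; ΔE = Δλ × 111317 × cos(53.80595°) = -0.00535 × 111317 × 0.590522 = -351.7 m.
Distance = √(ΔE² + ΔN²) = √((-351.7)² + (-287.2)²) = 454.1 m.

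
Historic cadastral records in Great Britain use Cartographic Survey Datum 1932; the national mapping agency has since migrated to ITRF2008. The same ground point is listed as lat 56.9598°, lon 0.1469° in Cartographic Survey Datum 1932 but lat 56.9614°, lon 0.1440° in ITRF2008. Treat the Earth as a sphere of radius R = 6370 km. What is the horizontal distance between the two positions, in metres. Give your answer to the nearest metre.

Δφ = 56.9614° − 56.9598° = +0.0016°; Δλ = 0.1440° − 0.1469° = -0.0029°.
1° along a meridian = πR/180 = 111177 m.
ΔN = Δφ × 111177 = 177.9 m; ΔE = Δλ × 111177 × cos(56.9598°) = -0.0029 × 111177 × 0.545227 = -175.8 m.
Distance = √(ΔE² + ΔN²) = √((-175.8)² + 177.9²) = 250.1 m.

250 m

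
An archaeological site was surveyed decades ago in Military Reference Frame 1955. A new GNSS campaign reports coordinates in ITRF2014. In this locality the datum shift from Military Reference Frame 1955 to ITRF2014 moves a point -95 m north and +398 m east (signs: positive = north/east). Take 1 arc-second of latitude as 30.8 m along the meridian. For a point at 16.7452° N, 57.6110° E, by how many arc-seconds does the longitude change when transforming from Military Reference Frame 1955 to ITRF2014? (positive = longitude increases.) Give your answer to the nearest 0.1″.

Δλ = 13.5″

At latitude 16.7452°, cos φ = 0.957596.
1″ of longitude at this latitude = 30.80 × cos φ = 29.4939 m, so Δλ = 398.0 / 29.4939 = 13.494″.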